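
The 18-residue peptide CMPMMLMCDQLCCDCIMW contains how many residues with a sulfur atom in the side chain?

10

Only Cys (C) and Met (M) have a sulfur atom in the side chain.
Matching residues: C1, M2, M4, M5, M7, C8, C12, C13, C15, M17.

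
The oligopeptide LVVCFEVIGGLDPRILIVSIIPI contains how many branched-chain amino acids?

13

Valine (V), leucine (L), and isoleucine (I) are the branched-chain amino acids.
Matching residues: L1, V2, V3, V7, I8, L11, I15, L16, I17, V18, I20, I21, I23.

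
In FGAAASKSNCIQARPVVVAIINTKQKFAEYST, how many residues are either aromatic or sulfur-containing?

4

Aromatic: F, W, Y. Sulfur-containing: C, M.
Aromatic residues here: F1, F27, Y30 (3).
Sulfur-containing residues here: C10 (1).
The two groups share no amino acid, so total = 3 + 1 = 4.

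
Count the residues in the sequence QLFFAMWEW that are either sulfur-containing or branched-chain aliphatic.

2

Sulfur-containing: C, M. Branched-chain aliphatic: I, L, V.
Sulfur-containing residues here: M6 (1).
Branched-chain aliphatic residues here: L2 (1).
The two groups share no amino acid, so total = 1 + 1 = 2.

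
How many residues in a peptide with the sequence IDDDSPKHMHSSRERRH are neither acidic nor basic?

6

Acidic: D, E. Basic: K, R, H. All other residues are neither.
Matching residues: I1, S5, P6, M9, S11, S12.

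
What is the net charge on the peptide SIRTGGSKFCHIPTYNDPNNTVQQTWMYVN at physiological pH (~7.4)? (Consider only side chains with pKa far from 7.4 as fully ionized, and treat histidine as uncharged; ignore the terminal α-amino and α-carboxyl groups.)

+1

Near pH 7.4, K and R contribute +1 each, D and E contribute −1 each, and every other side chain (His included, as stated) is uncharged.
Positive (K, R): R3, K8 → +2.
Negative (D, E): D17 → −1.
Net charge = (+2) + (−1) = +1.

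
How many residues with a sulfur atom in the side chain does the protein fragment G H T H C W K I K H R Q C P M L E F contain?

3

Only Cys (C) and Met (M) have a sulfur atom in the side chain.
Matching residues: C5, C13, M15.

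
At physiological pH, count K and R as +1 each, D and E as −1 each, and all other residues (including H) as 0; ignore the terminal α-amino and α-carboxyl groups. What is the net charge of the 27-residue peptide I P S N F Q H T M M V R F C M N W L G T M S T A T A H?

+1

Positive (K, R): R12 → +1.
Negative (D, E): none → −0.
Net charge = (+1) + (−0) = +1.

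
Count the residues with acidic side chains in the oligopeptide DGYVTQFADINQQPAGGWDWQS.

Only D (aspartate) and E (glutamate) carry a side-chain carboxylic acid.
Matching residues: D1, D9, D19.

3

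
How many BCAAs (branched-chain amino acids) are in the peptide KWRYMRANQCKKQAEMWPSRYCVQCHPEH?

1

The BCAAs are Val, Leu, and Ile — aliphatic side chains with a branch point.
Matching residues: V23.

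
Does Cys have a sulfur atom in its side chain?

Yes

Only Cys (C) and Met (M) have a sulfur atom in the side chain.
Cysteine is in this group.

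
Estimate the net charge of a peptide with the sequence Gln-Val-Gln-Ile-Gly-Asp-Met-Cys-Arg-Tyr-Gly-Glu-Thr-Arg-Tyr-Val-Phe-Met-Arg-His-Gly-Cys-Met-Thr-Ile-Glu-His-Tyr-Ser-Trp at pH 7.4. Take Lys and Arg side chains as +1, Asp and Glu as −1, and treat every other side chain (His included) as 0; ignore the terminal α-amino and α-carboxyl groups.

Positive (K, R): Arg9, Arg14, Arg19 → +3.
Negative (D, E): Asp6, Glu12, Glu26 → −3.
Net charge = (+3) + (−3) = 0.

0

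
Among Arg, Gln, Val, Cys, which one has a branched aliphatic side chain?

Valine (V), leucine (L), and isoleucine (I) are the branched-chain amino acids.
Of the listed options, only Val belongs to this group.

Val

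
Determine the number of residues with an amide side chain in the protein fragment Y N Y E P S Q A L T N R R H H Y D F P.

Only N (asparagine) and Q (glutamine) carry a side-chain carboxamide.
Matching residues: N2, Q7, N11.

3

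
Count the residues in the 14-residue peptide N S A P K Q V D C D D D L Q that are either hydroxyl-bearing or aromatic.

Hydroxyl-bearing: S, T, Y. Aromatic: F, W, Y.
Hydroxyl-bearing residues here: S2 (1).
Aromatic residues here: none (0).
(Y belongs to both groups, but none appear in this sequence.) Total = 1 + 0 = 1.

1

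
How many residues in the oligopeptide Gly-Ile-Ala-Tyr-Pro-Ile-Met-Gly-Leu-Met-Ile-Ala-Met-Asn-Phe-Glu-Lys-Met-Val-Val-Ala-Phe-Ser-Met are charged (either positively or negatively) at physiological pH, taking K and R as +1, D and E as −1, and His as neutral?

Charged side chains at pH ~7.4: K, R (positive); D, E (negative).
Matching residues: Glu16, Lys17.

2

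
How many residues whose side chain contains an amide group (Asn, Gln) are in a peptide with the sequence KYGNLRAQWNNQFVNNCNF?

Matching residues: N4, Q8, N10, N11, Q12, N15, N16, N18.

8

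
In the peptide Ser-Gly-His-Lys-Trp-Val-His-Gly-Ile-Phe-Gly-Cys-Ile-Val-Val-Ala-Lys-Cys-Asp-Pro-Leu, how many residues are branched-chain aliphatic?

The BCAAs are Val, Leu, and Ile — aliphatic side chains with a branch point.
Matching residues: Val6, Ile9, Ile13, Val14, Val15, Leu21.

6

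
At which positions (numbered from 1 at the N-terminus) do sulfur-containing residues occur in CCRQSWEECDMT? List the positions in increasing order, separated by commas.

Cysteine (C, thiol) and methionine (M, thioether) are the two sulfur-containing amino acids.
Matching residues: C1, C2, C9, M11.

1, 2, 9, 11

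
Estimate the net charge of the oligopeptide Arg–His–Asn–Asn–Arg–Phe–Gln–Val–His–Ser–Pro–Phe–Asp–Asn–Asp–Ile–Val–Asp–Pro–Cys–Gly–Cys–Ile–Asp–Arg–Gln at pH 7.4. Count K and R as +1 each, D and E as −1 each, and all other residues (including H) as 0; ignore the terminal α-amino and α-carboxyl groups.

Positive (K, R): Arg1, Arg5, Arg25 → +3.
Negative (D, E): Asp13, Asp15, Asp18, Asp24 → −4.
Net charge = (+3) + (−4) = −1.

-1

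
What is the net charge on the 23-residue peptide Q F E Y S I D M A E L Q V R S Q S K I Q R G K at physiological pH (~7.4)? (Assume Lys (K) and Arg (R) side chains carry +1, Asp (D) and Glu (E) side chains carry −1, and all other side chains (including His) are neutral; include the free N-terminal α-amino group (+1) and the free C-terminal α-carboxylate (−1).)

Positive (K, R): R14, K18, R21, K23 → +4.
Negative (D, E): E3, D7, E10 → −3.
The N-terminus (+1) and C-terminus (−1) cancel.
Net charge = (+4) + (−3) = +1.

+1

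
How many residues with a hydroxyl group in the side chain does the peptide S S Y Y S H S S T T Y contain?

10

Serine (S), threonine (T), and tyrosine (Y) each carry a hydroxyl group on the side chain.
Matching residues: S1, S2, Y3, Y4, S5, S7, S8, T9, T10, Y11.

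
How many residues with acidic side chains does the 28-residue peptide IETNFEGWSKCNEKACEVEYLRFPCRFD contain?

6

The acidic residues are Asp (D) and Glu (E), whose side chains end in a carboxylate group.
Matching residues: E2, E6, E13, E17, E19, D28.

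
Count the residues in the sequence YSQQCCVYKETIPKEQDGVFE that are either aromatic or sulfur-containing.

5

Aromatic: F, W, Y. Sulfur-containing: C, M.
Aromatic residues here: Y1, Y8, F20 (3).
Sulfur-containing residues here: C5, C6 (2).
The two groups share no amino acid, so total = 3 + 2 = 5.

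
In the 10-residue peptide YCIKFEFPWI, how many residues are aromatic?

4

The aromatic amino acids are Phe (F, benzyl), Trp (W, indole), and Tyr (Y, phenol).
Matching residues: Y1, F5, F7, W9.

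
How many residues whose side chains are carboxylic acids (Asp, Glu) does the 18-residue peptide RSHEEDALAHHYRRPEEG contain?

5

Matching residues: E4, E5, D6, E16, E17.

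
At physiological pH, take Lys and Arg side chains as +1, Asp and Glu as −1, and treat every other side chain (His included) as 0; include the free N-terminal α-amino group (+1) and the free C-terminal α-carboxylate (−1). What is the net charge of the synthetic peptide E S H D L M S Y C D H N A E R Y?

Positive (K, R): R15 → +1.
Negative (D, E): E1, D4, D10, E14 → −4.
The N-terminus (+1) and C-terminus (−1) cancel.
Net charge = (+1) + (−4) = −3.

-3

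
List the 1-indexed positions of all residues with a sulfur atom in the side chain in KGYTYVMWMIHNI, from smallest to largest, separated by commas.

Cysteine (C, thiol) and methionine (M, thioether) are the two sulfur-containing amino acids.
Matching residues: M7, M9.

7, 9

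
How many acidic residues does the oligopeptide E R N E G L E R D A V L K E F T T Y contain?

5

The acidic residues are Asp (D) and Glu (E), whose side chains end in a carboxylate group.
Matching residues: E1, E4, E7, D9, E14.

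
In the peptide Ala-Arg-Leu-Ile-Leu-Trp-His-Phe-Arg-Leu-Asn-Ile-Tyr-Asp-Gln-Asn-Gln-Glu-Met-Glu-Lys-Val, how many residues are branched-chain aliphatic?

Valine (V), leucine (L), and isoleucine (I) are the branched-chain amino acids.
Matching residues: Leu3, Ile4, Leu5, Leu10, Ile12, Val22.

6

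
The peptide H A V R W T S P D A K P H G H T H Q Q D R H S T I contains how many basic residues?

The basic amino acids are Lys (K), Arg (R), and His (H).
Matching residues: H1, R4, K11, H13, H15, H17, R21, H22.

8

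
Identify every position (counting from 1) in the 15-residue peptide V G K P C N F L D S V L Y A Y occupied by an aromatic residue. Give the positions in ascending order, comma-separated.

7, 13, 15

F, W, and Y each carry an aromatic ring on the side chain.
Matching residues: F7, Y13, Y15.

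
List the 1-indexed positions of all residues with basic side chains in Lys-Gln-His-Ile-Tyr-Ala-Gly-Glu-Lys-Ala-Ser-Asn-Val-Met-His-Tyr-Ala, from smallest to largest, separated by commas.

Lysine (K), arginine (R), and histidine (H) have basic, nitrogen-containing side chains.
Matching residues: Lys1, His3, Lys9, His15.

1, 3, 9, 15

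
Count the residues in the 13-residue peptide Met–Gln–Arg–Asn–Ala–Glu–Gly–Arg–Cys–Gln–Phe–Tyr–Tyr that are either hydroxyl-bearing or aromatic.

3

Hydroxyl-bearing: S, T, Y. Aromatic: F, W, Y.
Hydroxyl-bearing residues here: Tyr12, Tyr13 (2).
Aromatic residues here: Phe11, Tyr12, Tyr13 (3).
Y is in both groups, so the 2 Y residues must not be double-counted.
Total = 2 + 3 − 2 = 3.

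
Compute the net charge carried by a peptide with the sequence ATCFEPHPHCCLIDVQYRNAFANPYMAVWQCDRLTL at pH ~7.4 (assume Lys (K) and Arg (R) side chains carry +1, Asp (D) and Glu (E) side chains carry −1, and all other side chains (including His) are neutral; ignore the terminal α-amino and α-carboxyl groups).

Positive (K, R): R18, R33 → +2.
Negative (D, E): E5, D14, D32 → −3.
Net charge = (+2) + (−3) = −1.

-1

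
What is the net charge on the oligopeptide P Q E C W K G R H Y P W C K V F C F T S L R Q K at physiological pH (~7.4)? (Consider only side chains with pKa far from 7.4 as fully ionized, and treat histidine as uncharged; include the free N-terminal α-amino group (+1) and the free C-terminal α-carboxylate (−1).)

The side chains ionized at physiological pH are Lys/Arg (+1) and Asp/Glu (−1); with His treated as neutral, nothing else contributes.
Positive (K, R): K6, R8, K14, R22, K24 → +5.
Negative (D, E): E3 → −1.
The N-terminus (+1) and C-terminus (−1) cancel.
Net charge = (+5) + (−1) = +4.

+4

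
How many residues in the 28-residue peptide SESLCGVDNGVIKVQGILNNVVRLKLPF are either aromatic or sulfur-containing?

2

Aromatic: F, W, Y. Sulfur-containing: C, M.
Aromatic residues here: F28 (1).
Sulfur-containing residues here: C5 (1).
The two groups share no amino acid, so total = 1 + 1 = 2.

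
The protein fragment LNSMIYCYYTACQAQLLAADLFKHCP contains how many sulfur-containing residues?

4

Only Cys (C) and Met (M) have a sulfur atom in the side chain.
Matching residues: M4, C7, C12, C25.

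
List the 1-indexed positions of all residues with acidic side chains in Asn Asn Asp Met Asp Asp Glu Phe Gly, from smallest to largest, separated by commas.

3, 5, 6, 7

Aspartate (D) and glutamate (E) have carboxylic-acid side chains and are the acidic amino acids.
Matching residues: Asp3, Asp5, Asp6, Glu7.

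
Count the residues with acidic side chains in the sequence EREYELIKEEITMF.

Only D (aspartate) and E (glutamate) carry a side-chain carboxylic acid.
Matching residues: E1, E3, E5, E9, E10.

5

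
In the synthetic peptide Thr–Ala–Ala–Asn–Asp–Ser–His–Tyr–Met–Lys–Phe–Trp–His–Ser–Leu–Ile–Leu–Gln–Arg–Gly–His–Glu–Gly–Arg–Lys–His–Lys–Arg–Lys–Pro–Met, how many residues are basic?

11

K, R, and H are the three residues with basic side chains (ε-amine, guanidinium, and imidazole respectively).
Matching residues: His7, Lys10, His13, Arg19, His21, Arg24, Lys25, His26, Lys27, Arg28, Lys29.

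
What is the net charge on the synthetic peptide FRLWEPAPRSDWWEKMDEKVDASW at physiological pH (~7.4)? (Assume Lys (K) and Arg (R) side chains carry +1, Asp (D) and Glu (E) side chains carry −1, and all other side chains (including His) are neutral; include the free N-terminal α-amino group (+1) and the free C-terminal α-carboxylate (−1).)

Positive (K, R): R2, R9, K15, K19 → +4.
Negative (D, E): E5, D11, E14, D17, E18, D21 → −6.
The N-terminus (+1) and C-terminus (−1) cancel.
Net charge = (+4) + (−6) = −2.

-2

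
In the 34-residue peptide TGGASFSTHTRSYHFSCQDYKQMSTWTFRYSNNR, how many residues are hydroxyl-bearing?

Serine (S), threonine (T), and tyrosine (Y) each carry a hydroxyl group on the side chain.
Matching residues: T1, S5, S7, T8, T10, S12, Y13, S16, Y20, S24, T25, T27, Y30, S31.

14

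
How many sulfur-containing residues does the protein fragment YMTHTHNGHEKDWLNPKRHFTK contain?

Only Cys (C) and Met (M) have a sulfur atom in the side chain.
Matching residues: M2.

1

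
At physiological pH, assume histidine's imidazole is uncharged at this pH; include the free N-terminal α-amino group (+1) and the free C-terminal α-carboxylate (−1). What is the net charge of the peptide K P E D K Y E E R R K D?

At pH ~7.4 the Lys and Arg side chains are protonated (+1), the Asp and Glu side chains are deprotonated (−1), and with His taken as neutral all other side chains carry no charge.
Positive (K, R): K1, K5, R9, R10, K11 → +5.
Negative (D, E): E3, D4, E7, E8, D12 → −5.
The N-terminus (+1) and C-terminus (−1) cancel.
Net charge = (+5) + (−5) = 0.

0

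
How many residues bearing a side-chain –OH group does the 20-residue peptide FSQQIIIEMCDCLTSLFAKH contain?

S, T, and Y are the three residues with a side-chain hydroxyl.
Matching residues: S2, T14, S15.

3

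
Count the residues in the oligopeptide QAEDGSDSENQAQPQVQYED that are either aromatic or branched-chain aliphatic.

Aromatic: F, W, Y. Branched-chain aliphatic: I, L, V.
Aromatic residues here: Y18 (1).
Branched-chain aliphatic residues here: V16 (1).
The two groups share no amino acid, so total = 1 + 1 = 2.

2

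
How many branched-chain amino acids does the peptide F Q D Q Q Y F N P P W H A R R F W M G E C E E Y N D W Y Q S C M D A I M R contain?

1

Valine (V), leucine (L), and isoleucine (I) are the branched-chain amino acids.
Matching residues: I35.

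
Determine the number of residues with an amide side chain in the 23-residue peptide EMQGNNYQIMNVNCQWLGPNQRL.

9

The amide-side-chain residues are Asn (N) and Gln (Q).
Matching residues: Q3, N5, N6, Q8, N11, N13, Q15, N20, Q21.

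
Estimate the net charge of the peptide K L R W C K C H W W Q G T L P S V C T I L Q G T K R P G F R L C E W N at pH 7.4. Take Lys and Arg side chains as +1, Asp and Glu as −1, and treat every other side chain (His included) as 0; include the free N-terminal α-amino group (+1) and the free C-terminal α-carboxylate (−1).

Positive (K, R): K1, R3, K6, K25, R26, R30 → +6.
Negative (D, E): E33 → −1.
The N-terminus (+1) and C-terminus (−1) cancel.
Net charge = (+6) + (−1) = +5.

+5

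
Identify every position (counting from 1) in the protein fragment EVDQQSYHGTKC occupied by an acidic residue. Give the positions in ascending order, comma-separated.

1, 3

Matching residues: E1, D3.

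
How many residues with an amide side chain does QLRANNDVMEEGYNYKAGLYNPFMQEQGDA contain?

7

The amide-side-chain residues are Asn (N) and Gln (Q).
Matching residues: Q1, N5, N6, N14, N21, Q25, Q27.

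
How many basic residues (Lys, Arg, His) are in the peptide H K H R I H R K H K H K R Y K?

Matching residues: H1, K2, H3, R4, H6, R7, K8, H9, K10, H11, K12, R13, K15.

13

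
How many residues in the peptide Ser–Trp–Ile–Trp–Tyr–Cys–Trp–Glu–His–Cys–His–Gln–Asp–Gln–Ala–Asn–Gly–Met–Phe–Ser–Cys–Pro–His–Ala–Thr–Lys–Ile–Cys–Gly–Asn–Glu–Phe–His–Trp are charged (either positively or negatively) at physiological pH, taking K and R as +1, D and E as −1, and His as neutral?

Charged side chains at pH ~7.4: K, R (positive); D, E (negative).
Matching residues: Glu8, Asp13, Lys26, Glu31.

4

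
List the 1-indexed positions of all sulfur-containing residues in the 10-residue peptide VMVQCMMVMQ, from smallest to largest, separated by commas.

The sulfur-bearing residues are cysteine (–SH) and methionine (–S–CH₃).
Matching residues: M2, C5, M6, M7, M9.

2, 5, 6, 7, 9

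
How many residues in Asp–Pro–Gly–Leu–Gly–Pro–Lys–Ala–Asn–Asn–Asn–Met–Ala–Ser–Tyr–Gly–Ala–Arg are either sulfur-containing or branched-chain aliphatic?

2

Sulfur-containing: C, M. Branched-chain aliphatic: I, L, V.
Sulfur-containing residues here: Met12 (1).
Branched-chain aliphatic residues here: Leu4 (1).
The two groups share no amino acid, so total = 1 + 1 = 2.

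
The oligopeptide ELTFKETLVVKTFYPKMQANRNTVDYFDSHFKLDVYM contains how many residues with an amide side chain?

Only N (asparagine) and Q (glutamine) carry a side-chain carboxamide.
Matching residues: Q18, N20, N22.

3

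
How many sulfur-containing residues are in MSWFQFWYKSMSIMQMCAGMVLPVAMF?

Only Cys (C) and Met (M) have a sulfur atom in the side chain.
Matching residues: M1, M11, M14, M16, C17, M20, M26.

7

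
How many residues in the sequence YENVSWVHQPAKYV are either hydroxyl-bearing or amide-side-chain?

Hydroxyl-bearing: S, T, Y. Amide-side-chain: N, Q.
Hydroxyl-bearing residues here: Y1, S5, Y13 (3).
Amide-side-chain residues here: N3, Q9 (2).
The two groups share no amino acid, so total = 3 + 2 = 5.

5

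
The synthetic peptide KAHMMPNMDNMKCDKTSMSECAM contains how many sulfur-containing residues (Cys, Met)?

8

Matching residues: M4, M5, M8, M11, C13, M18, C21, M23.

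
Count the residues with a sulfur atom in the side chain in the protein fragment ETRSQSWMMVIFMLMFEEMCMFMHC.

9

Cysteine (C, thiol) and methionine (M, thioether) are the two sulfur-containing amino acids.
Matching residues: M8, M9, M13, M15, M19, C20, M21, M23, C25.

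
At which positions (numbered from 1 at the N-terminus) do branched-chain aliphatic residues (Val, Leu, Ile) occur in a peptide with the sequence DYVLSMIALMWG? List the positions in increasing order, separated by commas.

Matching residues: V3, L4, I7, L9.

3, 4, 7, 9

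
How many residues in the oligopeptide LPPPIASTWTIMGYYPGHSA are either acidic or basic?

Acidic: D, E. Basic: H, K, R.
Acidic residues here: none (0).
Basic residues here: H18 (1).
The two groups share no amino acid, so total = 0 + 1 = 1.

1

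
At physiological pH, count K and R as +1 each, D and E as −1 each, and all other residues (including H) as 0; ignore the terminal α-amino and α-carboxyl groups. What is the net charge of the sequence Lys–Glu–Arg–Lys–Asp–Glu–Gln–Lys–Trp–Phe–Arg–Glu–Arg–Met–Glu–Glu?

Positive (K, R): Lys1, Arg3, Lys4, Lys8, Arg11, Arg13 → +6.
Negative (D, E): Glu2, Asp5, Glu6, Glu12, Glu15, Glu16 → −6.
Net charge = (+6) + (−6) = 0.

0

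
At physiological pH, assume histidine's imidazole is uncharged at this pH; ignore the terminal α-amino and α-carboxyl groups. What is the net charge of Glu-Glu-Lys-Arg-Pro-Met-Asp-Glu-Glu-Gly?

Near pH 7.4, K and R contribute +1 each, D and E contribute −1 each, and every other side chain (His included, as stated) is uncharged.
Positive (K, R): Lys3, Arg4 → +2.
Negative (D, E): Glu1, Glu2, Asp7, Glu8, Glu9 → −5.
Net charge = (+2) + (−5) = −3.

-3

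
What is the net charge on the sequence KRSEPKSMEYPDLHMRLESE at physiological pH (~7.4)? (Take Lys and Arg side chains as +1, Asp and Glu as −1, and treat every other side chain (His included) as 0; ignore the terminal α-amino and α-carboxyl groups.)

Positive (K, R): K1, R2, K6, R16 → +4.
Negative (D, E): E4, E9, D12, E18, E20 → −5.
Net charge = (+4) + (−5) = −1.

-1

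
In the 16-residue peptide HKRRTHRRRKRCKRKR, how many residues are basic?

K, R, and H are the three residues with basic side chains (ε-amine, guanidinium, and imidazole respectively).
Matching residues: H1, K2, R3, R4, H6, R7, R8, R9, K10, R11, K13, R14, K15, R16.

14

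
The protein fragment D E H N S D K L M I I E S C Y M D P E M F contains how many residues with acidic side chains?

6

Aspartate (D) and glutamate (E) have carboxylic-acid side chains and are the acidic amino acids.
Matching residues: D1, E2, D6, E12, D17, E19.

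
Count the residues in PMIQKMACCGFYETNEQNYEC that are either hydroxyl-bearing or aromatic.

4

Hydroxyl-bearing: S, T, Y. Aromatic: F, W, Y.
Hydroxyl-bearing residues here: Y12, T14, Y19 (3).
Aromatic residues here: F11, Y12, Y19 (3).
Y is in both groups, so the 2 Y residues must not be double-counted.
Total = 3 + 3 − 2 = 4.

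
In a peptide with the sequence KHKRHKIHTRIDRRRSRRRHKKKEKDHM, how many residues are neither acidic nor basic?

Acidic: D, E. Basic: K, R, H. All other residues are neither.
Matching residues: I7, T9, I11, S16, M28.

5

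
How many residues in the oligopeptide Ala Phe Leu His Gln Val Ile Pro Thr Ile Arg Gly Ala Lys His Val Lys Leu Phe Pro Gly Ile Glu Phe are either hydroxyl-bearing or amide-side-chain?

2

Hydroxyl-bearing: S, T, Y. Amide-side-chain: N, Q.
Hydroxyl-bearing residues here: Thr9 (1).
Amide-side-chain residues here: Gln5 (1).
The two groups share no amino acid, so total = 1 + 1 = 2.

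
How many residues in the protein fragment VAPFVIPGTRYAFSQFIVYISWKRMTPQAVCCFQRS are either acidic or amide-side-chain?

3

Acidic: D, E. Amide-side-chain: N, Q.
Acidic residues here: none (0).
Amide-side-chain residues here: Q15, Q28, Q34 (3).
The two groups share no amino acid, so total = 0 + 3 = 3.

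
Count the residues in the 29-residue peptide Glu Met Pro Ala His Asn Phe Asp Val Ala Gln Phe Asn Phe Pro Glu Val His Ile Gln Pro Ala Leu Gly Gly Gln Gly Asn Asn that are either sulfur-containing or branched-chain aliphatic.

5

Sulfur-containing: C, M. Branched-chain aliphatic: I, L, V.
Sulfur-containing residues here: Met2 (1).
Branched-chain aliphatic residues here: Val9, Val17, Ile19, Leu23 (4).
The two groups share no amino acid, so total = 1 + 4 = 5.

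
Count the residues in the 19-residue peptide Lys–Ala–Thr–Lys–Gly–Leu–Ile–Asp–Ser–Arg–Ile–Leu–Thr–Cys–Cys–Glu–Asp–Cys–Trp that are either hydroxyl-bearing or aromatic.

Hydroxyl-bearing: S, T, Y. Aromatic: F, W, Y.
Hydroxyl-bearing residues here: Thr3, Ser9, Thr13 (3).
Aromatic residues here: Trp19 (1).
(Y belongs to both groups, but none appear in this sequence.) Total = 3 + 1 = 4.

4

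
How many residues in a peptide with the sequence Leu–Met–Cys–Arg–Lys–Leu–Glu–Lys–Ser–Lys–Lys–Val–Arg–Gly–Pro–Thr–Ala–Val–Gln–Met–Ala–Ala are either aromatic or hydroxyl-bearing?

2

Aromatic: F, W, Y. Hydroxyl-bearing: S, T, Y.
Aromatic residues here: none (0).
Hydroxyl-bearing residues here: Ser9, Thr16 (2).
(Y belongs to both groups, but none appear in this sequence.) Total = 0 + 2 = 2.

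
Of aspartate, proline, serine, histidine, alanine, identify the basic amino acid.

histidine

K, R, and H are the three residues with basic side chains (ε-amine, guanidinium, and imidazole respectively).
Of the listed options, only histidine belongs to this group.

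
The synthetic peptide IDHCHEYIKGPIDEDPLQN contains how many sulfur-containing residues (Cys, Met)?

Matching residues: C4.

1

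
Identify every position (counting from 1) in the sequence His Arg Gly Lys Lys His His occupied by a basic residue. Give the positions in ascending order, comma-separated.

1, 2, 4, 5, 6, 7

K, R, and H are the three residues with basic side chains (ε-amine, guanidinium, and imidazole respectively).
Matching residues: His1, Arg2, Lys4, Lys5, His6, His7.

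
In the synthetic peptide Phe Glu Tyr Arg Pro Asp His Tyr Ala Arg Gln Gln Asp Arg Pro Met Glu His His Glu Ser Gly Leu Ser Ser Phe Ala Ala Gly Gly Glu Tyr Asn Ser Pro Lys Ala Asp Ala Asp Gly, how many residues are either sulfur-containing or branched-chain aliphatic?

2

Sulfur-containing: C, M. Branched-chain aliphatic: I, L, V.
Sulfur-containing residues here: Met16 (1).
Branched-chain aliphatic residues here: Leu23 (1).
The two groups share no amino acid, so total = 1 + 1 = 2.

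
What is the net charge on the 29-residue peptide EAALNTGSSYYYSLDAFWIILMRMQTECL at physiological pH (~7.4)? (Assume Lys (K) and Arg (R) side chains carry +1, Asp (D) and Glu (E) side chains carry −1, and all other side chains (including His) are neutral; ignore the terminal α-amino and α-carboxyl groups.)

Positive (K, R): R23 → +1.
Negative (D, E): E1, D15, E27 → −3.
Net charge = (+1) + (−3) = −2.

-2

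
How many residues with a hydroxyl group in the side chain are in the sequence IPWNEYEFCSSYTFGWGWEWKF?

5

The –OH-bearing residues are Ser, Thr (aliphatic alcohols), and Tyr (phenol).
Matching residues: Y6, S10, S11, Y12, T13.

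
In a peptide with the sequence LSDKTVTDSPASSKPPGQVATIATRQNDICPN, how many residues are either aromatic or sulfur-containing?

1

Aromatic: F, W, Y. Sulfur-containing: C, M.
Aromatic residues here: none (0).
Sulfur-containing residues here: C30 (1).
The two groups share no amino acid, so total = 0 + 1 = 1.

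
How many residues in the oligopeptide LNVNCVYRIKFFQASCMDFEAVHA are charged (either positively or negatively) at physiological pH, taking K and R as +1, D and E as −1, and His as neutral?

Charged side chains at pH ~7.4: K, R (positive); D, E (negative).
Matching residues: R8, K10, D18, E20.

4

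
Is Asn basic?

Lysine (K), arginine (R), and histidine (H) have basic, nitrogen-containing side chains.
Asparagine is not in this group.

No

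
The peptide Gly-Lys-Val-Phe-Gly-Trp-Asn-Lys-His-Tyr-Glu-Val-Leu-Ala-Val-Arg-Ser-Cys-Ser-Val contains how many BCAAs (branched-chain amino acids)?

Valine (V), leucine (L), and isoleucine (I) are the branched-chain amino acids.
Matching residues: Val3, Val12, Leu13, Val15, Val20.

5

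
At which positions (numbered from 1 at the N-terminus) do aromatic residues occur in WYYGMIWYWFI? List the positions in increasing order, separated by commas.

Phenylalanine (F), tryptophan (W), and tyrosine (Y) have aromatic ring side chains.
Matching residues: W1, Y2, Y3, W7, Y8, W9, F10.

1, 2, 3, 7, 8, 9, 10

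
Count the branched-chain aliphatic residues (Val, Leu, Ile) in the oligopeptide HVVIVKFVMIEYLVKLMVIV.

Matching residues: V2, V3, I4, V5, V8, I10, L13, V14, L16, V18, I19, V20.

12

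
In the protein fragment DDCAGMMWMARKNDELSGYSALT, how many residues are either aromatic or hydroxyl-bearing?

5

Aromatic: F, W, Y. Hydroxyl-bearing: S, T, Y.
Aromatic residues here: W8, Y19 (2).
Hydroxyl-bearing residues here: S17, Y19, S20, T23 (4).
Y is in both groups, so the 1 Y residue must not be double-counted.
Total = 2 + 4 − 1 = 5.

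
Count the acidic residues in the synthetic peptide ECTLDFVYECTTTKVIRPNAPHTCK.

3

The acidic residues are Asp (D) and Glu (E), whose side chains end in a carboxylate group.
Matching residues: E1, D5, E9.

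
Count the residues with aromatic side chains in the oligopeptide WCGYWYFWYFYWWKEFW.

The aromatic amino acids are Phe (F, benzyl), Trp (W, indole), and Tyr (Y, phenol).
Matching residues: W1, Y4, W5, Y6, F7, W8, Y9, F10, Y11, W12, W13, F16, W17.

13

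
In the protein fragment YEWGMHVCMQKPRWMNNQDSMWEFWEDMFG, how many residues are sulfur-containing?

6

Cysteine (C, thiol) and methionine (M, thioether) are the two sulfur-containing amino acids.
Matching residues: M5, C8, M9, M15, M21, M28.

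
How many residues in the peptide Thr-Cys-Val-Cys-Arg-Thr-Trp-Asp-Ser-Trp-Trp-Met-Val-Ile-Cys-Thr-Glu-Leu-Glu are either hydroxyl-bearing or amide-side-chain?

Hydroxyl-bearing: S, T, Y. Amide-side-chain: N, Q.
Hydroxyl-bearing residues here: Thr1, Thr6, Ser9, Thr16 (4).
Amide-side-chain residues here: none (0).
The two groups share no amino acid, so total = 4 + 0 = 4.

4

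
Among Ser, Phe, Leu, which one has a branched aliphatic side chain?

The BCAAs are Val, Leu, and Ile — aliphatic side chains with a branch point.
Of the listed options, only Leu belongs to this group.

Leu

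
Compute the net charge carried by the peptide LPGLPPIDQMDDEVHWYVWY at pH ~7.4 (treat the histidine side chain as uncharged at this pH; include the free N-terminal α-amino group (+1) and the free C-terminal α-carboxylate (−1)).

-4

Near pH 7.4, K and R contribute +1 each, D and E contribute −1 each, and every other side chain (His included, as stated) is uncharged.
Positive (K, R): none → +0.
Negative (D, E): D8, D11, D12, E13 → −4.
The N-terminus (+1) and C-terminus (−1) cancel.
Net charge = (+0) + (−4) = −4.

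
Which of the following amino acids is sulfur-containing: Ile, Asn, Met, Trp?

Cysteine (C, thiol) and methionine (M, thioether) are the two sulfur-containing amino acids.
Of the listed options, only Met belongs to this group.

Met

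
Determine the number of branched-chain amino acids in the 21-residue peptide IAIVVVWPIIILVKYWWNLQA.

Valine (V), leucine (L), and isoleucine (I) are the branched-chain amino acids.
Matching residues: I1, I3, V4, V5, V6, I9, I10, I11, L12, V13, L19.

11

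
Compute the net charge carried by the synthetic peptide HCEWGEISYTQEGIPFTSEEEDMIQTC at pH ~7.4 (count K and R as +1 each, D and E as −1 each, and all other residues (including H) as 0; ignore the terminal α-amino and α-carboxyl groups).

Positive (K, R): none → +0.
Negative (D, E): E3, E6, E12, E19, E20, E21, D22 → −7.
Net charge = (+0) + (−7) = −7.

-7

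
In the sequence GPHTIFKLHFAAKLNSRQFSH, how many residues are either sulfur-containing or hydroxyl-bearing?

Sulfur-containing: C, M. Hydroxyl-bearing: S, T, Y.
Sulfur-containing residues here: none (0).
Hydroxyl-bearing residues here: T4, S16, S20 (3).
The two groups share no amino acid, so total = 0 + 3 = 3.

3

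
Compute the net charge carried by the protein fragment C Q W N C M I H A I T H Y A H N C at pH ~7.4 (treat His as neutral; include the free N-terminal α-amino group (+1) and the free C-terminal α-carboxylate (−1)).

0

Near pH 7.4, K and R contribute +1 each, D and E contribute −1 each, and every other side chain (His included, as stated) is uncharged.
Positive (K, R): none → +0.
Negative (D, E): none → −0.
The N-terminus (+1) and C-terminus (−1) cancel.
Net charge = (+0) + (−0) = 0.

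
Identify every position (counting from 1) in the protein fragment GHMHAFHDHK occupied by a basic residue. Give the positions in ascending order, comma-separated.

2, 4, 7, 9, 10

Lysine (K), arginine (R), and histidine (H) have basic, nitrogen-containing side chains.
Matching residues: H2, H4, H7, H9, K10.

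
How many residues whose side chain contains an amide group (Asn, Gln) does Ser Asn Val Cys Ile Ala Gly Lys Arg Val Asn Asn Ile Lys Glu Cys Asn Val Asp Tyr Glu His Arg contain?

Matching residues: Asn2, Asn11, Asn12, Asn17.

4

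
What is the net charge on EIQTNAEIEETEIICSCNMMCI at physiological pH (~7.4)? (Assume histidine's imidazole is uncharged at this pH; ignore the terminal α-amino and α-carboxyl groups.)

Near pH 7.4, K and R contribute +1 each, D and E contribute −1 each, and every other side chain (His included, as stated) is uncharged.
Positive (K, R): none → +0.
Negative (D, E): E1, E7, E9, E10, E12 → −5.
Net charge = (+0) + (−5) = −5.

-5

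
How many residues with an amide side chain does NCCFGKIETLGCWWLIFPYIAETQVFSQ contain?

3

Only N (asparagine) and Q (glutamine) carry a side-chain carboxamide.
Matching residues: N1, Q24, Q28.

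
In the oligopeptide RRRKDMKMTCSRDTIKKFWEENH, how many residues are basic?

9

Lysine (K), arginine (R), and histidine (H) have basic, nitrogen-containing side chains.
Matching residues: R1, R2, R3, K4, K7, R12, K16, K17, H23.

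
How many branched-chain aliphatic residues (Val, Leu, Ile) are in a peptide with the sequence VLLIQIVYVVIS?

Matching residues: V1, L2, L3, I4, I6, V7, V9, V10, I11.

9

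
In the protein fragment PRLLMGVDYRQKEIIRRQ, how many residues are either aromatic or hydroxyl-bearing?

Aromatic: F, W, Y. Hydroxyl-bearing: S, T, Y.
Aromatic residues here: Y9 (1).
Hydroxyl-bearing residues here: Y9 (1).
Y is in both groups, so the 1 Y residue must not be double-counted.
Total = 1 + 1 − 1 = 1.

1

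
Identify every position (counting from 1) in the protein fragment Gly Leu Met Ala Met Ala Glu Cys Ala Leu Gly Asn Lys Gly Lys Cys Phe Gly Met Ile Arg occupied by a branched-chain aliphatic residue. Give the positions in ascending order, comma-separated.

V, L, and I make up the branched-chain aliphatic group.
Matching residues: Leu2, Leu10, Ile20.

2, 10, 20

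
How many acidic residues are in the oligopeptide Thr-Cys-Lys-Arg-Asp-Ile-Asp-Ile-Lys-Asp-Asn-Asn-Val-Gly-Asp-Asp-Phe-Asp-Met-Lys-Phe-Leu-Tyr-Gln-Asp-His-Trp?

Aspartate (D) and glutamate (E) have carboxylic-acid side chains and are the acidic amino acids.
Matching residues: Asp5, Asp7, Asp10, Asp15, Asp16, Asp18, Asp25.

7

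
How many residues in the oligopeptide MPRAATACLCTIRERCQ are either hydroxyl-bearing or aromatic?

2

Hydroxyl-bearing: S, T, Y. Aromatic: F, W, Y.
Hydroxyl-bearing residues here: T6, T11 (2).
Aromatic residues here: none (0).
(Y belongs to both groups, but none appear in this sequence.) Total = 2 + 0 = 2.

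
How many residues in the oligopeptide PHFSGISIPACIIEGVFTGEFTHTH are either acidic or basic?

Acidic: D, E. Basic: H, K, R.
Acidic residues here: E14, E20 (2).
Basic residues here: H2, H23, H25 (3).
The two groups share no amino acid, so total = 2 + 3 = 5.

5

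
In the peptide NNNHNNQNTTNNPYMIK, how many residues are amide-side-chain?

9

The amide-side-chain residues are Asn (N) and Gln (Q).
Matching residues: N1, N2, N3, N5, N6, Q7, N8, N11, N12.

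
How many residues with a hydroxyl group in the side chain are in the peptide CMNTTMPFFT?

Serine (S), threonine (T), and tyrosine (Y) each carry a hydroxyl group on the side chain.
Matching residues: T4, T5, T10.

3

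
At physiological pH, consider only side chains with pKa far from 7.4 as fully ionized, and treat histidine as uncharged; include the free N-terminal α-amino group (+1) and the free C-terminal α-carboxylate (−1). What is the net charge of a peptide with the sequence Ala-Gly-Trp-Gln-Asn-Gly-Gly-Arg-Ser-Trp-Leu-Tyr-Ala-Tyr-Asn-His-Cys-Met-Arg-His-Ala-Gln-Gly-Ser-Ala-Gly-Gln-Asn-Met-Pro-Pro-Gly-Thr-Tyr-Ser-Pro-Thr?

+2

At pH ~7.4 the Lys and Arg side chains are protonated (+1), the Asp and Glu side chains are deprotonated (−1), and with His taken as neutral all other side chains carry no charge.
Positive (K, R): Arg8, Arg19 → +2.
Negative (D, E): none → −0.
The N-terminus (+1) and C-terminus (−1) cancel.
Net charge = (+2) + (−0) = +2.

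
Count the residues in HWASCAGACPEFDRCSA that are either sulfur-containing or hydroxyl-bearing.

Sulfur-containing: C, M. Hydroxyl-bearing: S, T, Y.
Sulfur-containing residues here: C5, C9, C15 (3).
Hydroxyl-bearing residues here: S4, S16 (2).
The two groups share no amino acid, so total = 3 + 2 = 5.

5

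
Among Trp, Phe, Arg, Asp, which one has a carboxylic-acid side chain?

The acidic residues are Asp (D) and Glu (E), whose side chains end in a carboxylate group.
Of the listed options, only Asp belongs to this group.

Asp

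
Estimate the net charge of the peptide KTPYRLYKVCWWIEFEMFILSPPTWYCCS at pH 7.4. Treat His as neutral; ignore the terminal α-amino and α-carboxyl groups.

At pH ~7.4 the Lys and Arg side chains are protonated (+1), the Asp and Glu side chains are deprotonated (−1), and with His taken as neutral all other side chains carry no charge.
Positive (K, R): K1, R5, K8 → +3.
Negative (D, E): E14, E16 → −2.
Net charge = (+3) + (−2) = +1.

+1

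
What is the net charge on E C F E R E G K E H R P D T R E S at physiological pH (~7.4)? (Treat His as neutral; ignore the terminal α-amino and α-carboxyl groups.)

The side chains ionized at physiological pH are Lys/Arg (+1) and Asp/Glu (−1); with His treated as neutral, nothing else contributes.
Positive (K, R): R5, K8, R11, R15 → +4.
Negative (D, E): E1, E4, E6, E9, D13, E16 → −6.
Net charge = (+4) + (−6) = −2.

-2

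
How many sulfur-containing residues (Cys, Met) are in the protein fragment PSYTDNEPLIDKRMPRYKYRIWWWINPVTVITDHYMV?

2

Matching residues: M14, M36.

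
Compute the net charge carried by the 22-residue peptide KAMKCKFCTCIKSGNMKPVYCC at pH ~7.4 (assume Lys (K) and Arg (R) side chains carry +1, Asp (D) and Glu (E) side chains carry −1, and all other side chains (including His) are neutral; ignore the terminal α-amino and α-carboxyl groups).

+5

Positive (K, R): K1, K4, K6, K12, K17 → +5.
Negative (D, E): none → −0.
Net charge = (+5) + (−0) = +5.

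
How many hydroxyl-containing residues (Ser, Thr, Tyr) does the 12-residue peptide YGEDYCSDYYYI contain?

6

Matching residues: Y1, Y5, S7, Y9, Y10, Y11.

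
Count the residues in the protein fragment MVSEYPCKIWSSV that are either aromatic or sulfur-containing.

Aromatic: F, W, Y. Sulfur-containing: C, M.
Aromatic residues here: Y5, W10 (2).
Sulfur-containing residues here: M1, C7 (2).
The two groups share no amino acid, so total = 2 + 2 = 4.

4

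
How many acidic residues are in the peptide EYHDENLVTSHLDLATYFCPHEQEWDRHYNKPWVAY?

Aspartate (D) and glutamate (E) have carboxylic-acid side chains and are the acidic amino acids.
Matching residues: E1, D4, E5, D13, E22, E24, D26.

7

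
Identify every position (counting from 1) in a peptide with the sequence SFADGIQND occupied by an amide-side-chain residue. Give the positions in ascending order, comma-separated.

Asparagine (N) and glutamine (Q) have uncharged amide side chains.
Matching residues: Q7, N8.

7, 8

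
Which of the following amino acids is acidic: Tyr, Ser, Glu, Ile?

Glu

Only D (aspartate) and E (glutamate) carry a side-chain carboxylic acid.
Of the listed options, only Glu belongs to this group.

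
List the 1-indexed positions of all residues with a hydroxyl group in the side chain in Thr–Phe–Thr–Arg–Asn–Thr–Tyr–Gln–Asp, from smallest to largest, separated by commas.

1, 3, 6, 7

S, T, and Y are the three residues with a side-chain hydroxyl.
Matching residues: Thr1, Thr3, Thr6, Tyr7.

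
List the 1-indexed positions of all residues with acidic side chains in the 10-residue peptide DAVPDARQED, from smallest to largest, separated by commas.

1, 5, 9, 10

Aspartate (D) and glutamate (E) have carboxylic-acid side chains and are the acidic amino acids.
Matching residues: D1, D5, E9, D10.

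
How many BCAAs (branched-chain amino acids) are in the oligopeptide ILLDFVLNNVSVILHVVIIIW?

14

The BCAAs are Val, Leu, and Ile — aliphatic side chains with a branch point.
Matching residues: I1, L2, L3, V6, L7, V10, V12, I13, L14, V16, V17, I18, I19, I20.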